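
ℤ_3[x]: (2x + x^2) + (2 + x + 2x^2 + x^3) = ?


Add coefficients mod 3:
x^0: 0 + 2 = 2 (mod 3)
x^1: 2 + 1 = 0 (mod 3)
x^2: 1 + 2 = 0 (mod 3)
x^3: 0 + 1 = 1 (mod 3)
Result: 2 + x^3

f + g = 2 + x^3


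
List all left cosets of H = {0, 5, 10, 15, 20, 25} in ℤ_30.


H = {0, 5, 10, 15, 20, 25}, |H| = 6
Number of cosets = |G|/|H| = 30/6 = 5
0 + H = {0, 5, 10, 15, 20, 25}
1 + H = {1, 6, 11, 16, 21, 26}
2 + H = {2, 7, 12, 17, 22, 27}
3 + H = {3, 8, 13, 18, 23, 28}
4 + H = {4, 9, 14, 19, 24, 29}

Cosets: 0+H={0,5,10,15,20,25}; 1+H={1,6,11,16,21,26}; 2+H={2,7,12,17,22,27}; 3+H={3,8,13,18,23,28}; 4+H={4,9,14,19,24,29}


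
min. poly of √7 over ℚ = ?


√7 satisfies x² - 7 = 0, irreducible over ℚ since 7 is squarefree

Minimal polynomial: x² - 7


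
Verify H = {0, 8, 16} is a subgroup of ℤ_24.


Subgroup test for H = {0, 8, 16} in (ℤ_24, +):
(1) 0 ∈ H? Yes
(2) Closure: for all a,b ∈ H, (a+b) mod 24 ∈ H? Yes
(3) Inverses: for all a ∈ H, -a mod 24 ∈ H? Yes

Yes, H is a subgroup of ℤ_24


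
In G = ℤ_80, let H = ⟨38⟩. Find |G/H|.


|⟨38⟩| = n / gcd(38, 80) = 80 / 2 = 40
H is normal (ℤ_80 is abelian).
|G/H| = |G| / |H| = 80 / 40 = 2

|G/H| = 2


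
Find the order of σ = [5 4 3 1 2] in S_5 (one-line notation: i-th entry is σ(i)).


Cycle decomposition: (1 5 2 4)
Cycle lengths: 4
Order = lcm(4) = 4

ord(σ) = 4


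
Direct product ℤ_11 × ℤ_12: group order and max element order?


|ℤ_11 × ℤ_12| = 11 × 12 = 132
Max element order = lcm(11,12) = 132
Cyclic? Yes (gcd=1)

|ℤ_11×ℤ_12| = 132, max element order = 132


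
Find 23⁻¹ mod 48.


Use the extended Euclidean algorithm to write 1 = 23·s + 48·t; then s mod 48 is the inverse.
Euclidean algorithm:
  23 = 0·48 + 23
  48 = 2·23 + 2
  23 = 11·2 + 1
  2 = 2·1 + 0
gcd(23,48) = 1
Back-substitution gives: 23·(23) + 48·(-11) = 1
So 23⁻¹ ≡ 23 ≡ 23 (mod 48)
Check: 23 × 23 = 529 ≡ 1 (mod 48) ✓

23⁻¹ ≡ 23 (mod 48)


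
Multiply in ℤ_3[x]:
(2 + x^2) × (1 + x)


Expand and collect like terms; reduce coefficients mod 3:
x^0: 2·1 = 2 ≡ 2 (mod 3)
x^1: 2·1 + 0·1 = 2 ≡ 2 (mod 3)
x^2: 0·1 + 1·1 = 1 ≡ 1 (mod 3)
x^3: 1·1 = 1 ≡ 1 (mod 3)
Result: 2 + 2x + x^2 + x^3

f · g = 2 + 2x + x^2 + x^3


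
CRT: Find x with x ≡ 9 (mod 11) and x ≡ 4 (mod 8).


m₁ = 11, m₂ = 8, gcd = 1, so CRT applies. M = m₁·m₂ = 88
Let M₁ = M/m₁ = 8, M₂ = M/m₂ = 11
Find y₁ ≡ M₁⁻¹ (mod m₁): 8⁻¹ ≡ 7 (mod 11)
Find y₂ ≡ M₂⁻¹ (mod m₂): 11⁻¹ ≡ 3 (mod 8)
x = a₁·M₁·y₁ + a₂·M₂·y₂ = 9·8·7 + 4·11·3 = 636
Reduce mod 88: x ≡ 20
Check: 20 mod 11 = 9 ✓, 20 mod 8 = 4 ✓

x ≡ 20 (mod 88)


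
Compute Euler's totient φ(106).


Factor n: 106 = 2 × 53
φ(n) = n · ∏(1 - 1/p) over distinct primes p | n
φ(106) = 106 · (1 - 1/2) · (1 - 1/53) = 52

φ(106) = 52


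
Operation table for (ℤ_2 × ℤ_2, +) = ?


Elements: {(0,0), (0,1), (1,0), (1,1)}
Operation: componentwise addition mod (2, 2)
Entry (a, b) = ((a₁+b₁) mod 2, (a₂+b₂) mod 2)

Cayley table:
      | (0,0) | (0,1) | (1,0) | (1,1)
(0,0) | (0,0) | (0,1) | (1,0) | (1,1)
(0,1) | (0,1) | (0,0) | (1,1) | (1,0)
(1,0) | (1,0) | (1,1) | (0,0) | (0,1)
(1,1) | (1,1) | (1,0) | (0,1) | (0,0)


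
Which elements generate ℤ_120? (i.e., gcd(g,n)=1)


g generates ℤ_n iff gcd(g,n) = 1
Prime factors of 120: 2, 3, 5
Generators are g ∈ {1,...,119} not divisible by any of these primes.
Generators: {1, 7, 11, 13, 17, 19, 23, 29, 31, 37, 41, 43, 47, 49, 53, 59, 61, 67, 71, 73, 77, 79, 83, 89, 91, 97, 101, 103, 107, 109, 113, 119}
Number of generators = φ(120) = 32

Generators of ℤ_120 = {1, 7, 11, 13, 17, 19, 23, 29, 31, 37, 41, 43, 47, 49, 53, 59, 61, 67, 71, 73, 77, 79, 83, 89, 91, 97, 101, 103, 107, 109, 113, 119}


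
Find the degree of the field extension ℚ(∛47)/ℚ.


∛47 has minimal polynomial x³ - 47 (irreducible over ℚ since 47 is not a perfect cube)

[ℚ(∛47)/ℚ] = 3


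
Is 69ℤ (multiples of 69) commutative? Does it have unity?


69ℤ is a commutative ring under +,× but has no multiplicative identity (1 ∉ 69ℤ); it has no zero divisors, but without unity it is not an integral domain
Commutative: Yes
Integral domain: No
Has unity: No

69ℤ (multiples of 69): Commutative=Yes, Unity=No


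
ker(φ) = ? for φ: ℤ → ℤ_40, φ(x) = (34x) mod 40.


Kernel = preimage of identity
ker(φ) = {x ∈ ℤ : 34x ≡ 0 (mod 40)}. gcd(34,40) = 2, so 34x ≡ 0 (mod 40) ⟺ x ≡ 0 (mod 40/2 = 20). Hence ker(φ) = 20ℤ

ker(φ) = 20ℤ


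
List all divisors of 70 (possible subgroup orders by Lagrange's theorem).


Lagrange's theorem: |H| divides |G|
|G| = 70
Divisors of 70: 1, 2, 5, 7, 10, 14, 35, 70

Possible subgroup orders: {1, 2, 5, 7, 10, 14, 35, 70}


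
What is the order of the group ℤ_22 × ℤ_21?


|A × B| = |A| · |B|
|ℤ_22 × ℤ_21| = 22 × 21 = 462

|ℤ_22 × ℤ_21| = 462


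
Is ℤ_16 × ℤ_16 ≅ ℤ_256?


Comparing ℤ_16 × ℤ_16 and ℤ_256:
gcd(16,16) = 16 ≠ 1. Max element order in ℤ_16×ℤ_16 is lcm(16,16) = 16 < 256, so it has no element of order 256

No, ℤ_16 × ℤ_16 ≇ ℤ_256


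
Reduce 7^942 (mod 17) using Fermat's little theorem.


Fermat's little theorem: if p is prime and gcd(a,p)=1, then a^(p-1) ≡ 1 (mod p)
p = 17 is prime, gcd(7,17) = 1
Reduce exponent: 942 mod 16 = 14
So 7^942 ≡ 7^14 (mod 17)
7^14 mod 17 = 8

7^942 ≡ 8 (mod 17)


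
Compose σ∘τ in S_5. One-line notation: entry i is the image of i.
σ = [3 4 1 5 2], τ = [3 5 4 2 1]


σ∘τ: apply τ first, then σ
1 →τ 3 →σ 1
2 →τ 5 →σ 2
3 →τ 4 →σ 5
4 →τ 2 →σ 4
5 →τ 1 →σ 3

σ∘τ = [1 2 5 4 3]


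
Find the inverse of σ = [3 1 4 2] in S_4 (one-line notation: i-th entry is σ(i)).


To find σ⁻¹, swap domain and range:
σ(1) = 3 → σ⁻¹(3) = 1
σ(2) = 1 → σ⁻¹(1) = 2
σ(3) = 4 → σ⁻¹(4) = 3
σ(4) = 2 → σ⁻¹(2) = 4

σ⁻¹ = [2 4 1 3]


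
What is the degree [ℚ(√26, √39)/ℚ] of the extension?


[ℚ(√26,√39):ℚ] = [ℚ(√26,√39):ℚ(√26)]·[ℚ(√26):ℚ] = 2·2 = 4

[ℚ(√26, √39)/ℚ] = 4


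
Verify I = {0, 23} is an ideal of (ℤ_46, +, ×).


Check ideal conditions for I = {0, 23} in ℤ_46:
(1) I is an additive subgroup? Yes
(2) For r ∈ ℤ_46 and a ∈ I: r·a ∈ I? Yes

Yes, I is an ideal of ℤ_46


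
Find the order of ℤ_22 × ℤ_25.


|A × B| = |A| · |B|
|ℤ_22 × ℤ_25| = 22 × 25 = 550

|ℤ_22 × ℤ_25| = 550


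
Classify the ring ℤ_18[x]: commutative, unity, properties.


ℤ_18 has zero divisors (2·9 ≡ 0), and these lift to constant zero divisors in ℤ_18[x]; so not an integral domain
Commutative: Yes
Integral domain: No
Has unity: Yes

ℤ_18[x]: Commutative=Yes, Unity=Yes


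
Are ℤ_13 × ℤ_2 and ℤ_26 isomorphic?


Comparing ℤ_13 × ℤ_2 and ℤ_26:
gcd(13,2) = 1, so ℤ_13 × ℤ_2 ≅ ℤ_26 (CRT)

Yes, ℤ_13 × ℤ_2 ≅ ℤ_26


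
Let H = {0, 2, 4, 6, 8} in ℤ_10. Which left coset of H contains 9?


9 + H = {9 + h (mod 10) : h ∈ H}
9+0=9, 9+2=1, 9+4=3, 9+6=5, 9+8=7
9 + H = {1, 3, 5, 7, 9} = 1 + H

9 + H = {1, 3, 5, 7, 9}


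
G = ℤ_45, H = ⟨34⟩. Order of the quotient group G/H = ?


|⟨34⟩| = n / gcd(34, 45) = 45 / 1 = 45
H is normal (ℤ_45 is abelian).
|G/H| = |G| / |H| = 45 / 45 = 1

|G/H| = 1


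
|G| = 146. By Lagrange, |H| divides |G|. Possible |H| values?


Lagrange's theorem: |H| divides |G|
|G| = 146
Divisors of 146: 1, 2, 73, 146

Possible subgroup orders: {1, 2, 73, 146}


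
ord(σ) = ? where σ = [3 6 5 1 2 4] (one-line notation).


Cycle decomposition: (1 3 5 2 6 4)
Cycle lengths: 6
Order = lcm(6) = 6

ord(σ) = 6


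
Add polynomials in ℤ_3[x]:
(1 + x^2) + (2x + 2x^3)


Add coefficients mod 3:
x^0: 1 + 0 = 1 (mod 3)
x^1: 0 + 2 = 2 (mod 3)
x^2: 1 + 0 = 1 (mod 3)
x^3: 0 + 2 = 2 (mod 3)
Result: 1 + 2x + x^2 + 2x^3

f + g = 1 + 2x + x^2 + 2x^3


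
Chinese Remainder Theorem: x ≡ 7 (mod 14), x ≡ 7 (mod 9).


m₁ = 14, m₂ = 9, gcd = 1, so CRT applies. M = m₁·m₂ = 126
Let M₁ = M/m₁ = 9, M₂ = M/m₂ = 14
Find y₁ ≡ M₁⁻¹ (mod m₁): 9⁻¹ ≡ 11 (mod 14)
Find y₂ ≡ M₂⁻¹ (mod m₂): 14⁻¹ ≡ 2 (mod 9)
x = a₁·M₁·y₁ + a₂·M₂·y₂ = 7·9·11 + 7·14·2 = 889
Reduce mod 126: x ≡ 7
Check: 7 mod 14 = 7 ✓, 7 mod 9 = 7 ✓

x ≡ 7 (mod 126)


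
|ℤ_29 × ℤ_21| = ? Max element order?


|ℤ_29 × ℤ_21| = 29 × 21 = 609
Max element order = lcm(29,21) = 609
Cyclic? Yes (gcd=1)

|ℤ_29×ℤ_21| = 609, max element order = 609


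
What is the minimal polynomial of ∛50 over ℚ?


∛50 satisfies x³ - 50 = 0, irreducible over ℚ (no rational root; 50 is not a perfect cube)

Minimal polynomial: x³ - 50


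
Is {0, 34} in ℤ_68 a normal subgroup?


H = {0, 34} in ℤ_68
ℤ_68 is abelian; every subgroup of an abelian group is normal

Yes, normal subgroup


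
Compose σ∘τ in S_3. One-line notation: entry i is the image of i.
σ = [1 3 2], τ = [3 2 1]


σ∘τ: apply τ first, then σ
1 →τ 3 →σ 2
2 →τ 2 →σ 3
3 →τ 1 →σ 1

σ∘τ = [2 3 1]


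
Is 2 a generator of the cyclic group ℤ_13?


g generates ℤ_n iff gcd(g, n) = 1
gcd(2, 13) = 1
Since gcd = 1, 2 is a generator.

Yes, 2 generates ℤ_13


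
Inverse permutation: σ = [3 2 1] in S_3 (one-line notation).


To find σ⁻¹, swap domain and range:
σ(1) = 3 → σ⁻¹(3) = 1
σ(2) = 2 → σ⁻¹(2) = 2
σ(3) = 1 → σ⁻¹(1) = 3

σ⁻¹ = [3 2 1]


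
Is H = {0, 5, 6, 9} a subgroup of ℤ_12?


Subgroup test for H = {0, 5, 6, 9} in (ℤ_12, +):
(1) 0 ∈ H? Yes
(2) Closure: for all a,b ∈ H, (a+b) mod 12 ∈ H? No  [counterexample: 5 + 5 = 10 ∉ H]
(3) Inverses: for all a ∈ H, -a mod 12 ∈ H? No

No, H is not a subgroup of ℤ_12


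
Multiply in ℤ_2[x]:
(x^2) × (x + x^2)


Expand and collect like terms; reduce coefficients mod 2:
x^0: 0·0 = 0 ≡ 0 (mod 2)
x^1: 0·1 + 0·0 = 0 ≡ 0 (mod 2)
x^2: 0·1 + 0·1 + 1·0 = 0 ≡ 0 (mod 2)
x^3: 0·1 + 1·1 = 1 ≡ 1 (mod 2)
x^4: 1·1 = 1 ≡ 1 (mod 2)
Result: x^3 + x^4

f · g = x^3 + x^4


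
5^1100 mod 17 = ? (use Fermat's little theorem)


Fermat's little theorem: if p is prime and gcd(a,p)=1, then a^(p-1) ≡ 1 (mod p)
p = 17 is prime, gcd(5,17) = 1
Reduce exponent: 1100 mod 16 = 12
So 5^1100 ≡ 5^12 (mod 17)
5^12 mod 17 = 4

5^1100 ≡ 4 (mod 17)


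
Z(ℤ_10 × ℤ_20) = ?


Z(G) = {g ∈ G | gx = xg for all x ∈ G}
Direct product of abelian groups is abelian, so Z(G) = G

Z(ℤ_10 × ℤ_20) = ℤ_10 × ℤ_20


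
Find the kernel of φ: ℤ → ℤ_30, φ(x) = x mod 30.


Kernel = preimage of identity
ker(φ) = {x ∈ ℤ : x ≡ 0 (mod 30)} = 30ℤ = {0, ±30, ±60, ...}

ker(φ) = 30ℤ


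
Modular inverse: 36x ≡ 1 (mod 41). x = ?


Use the extended Euclidean algorithm to write 1 = 36·s + 41·t; then s mod 41 is the inverse.
Euclidean algorithm:
  36 = 0·41 + 36
  41 = 1·36 + 5
  36 = 7·5 + 1
  5 = 5·1 + 0
gcd(36,41) = 1
Back-substitution gives: 36·(8) + 41·(-7) = 1
So 36⁻¹ ≡ 8 ≡ 8 (mod 41)
Check: 36 × 8 = 288 ≡ 1 (mod 41) ✓

36⁻¹ ≡ 8 (mod 41)


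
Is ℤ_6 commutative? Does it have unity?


ℤ_6 is a commutative ring with unity 1; 6 = 2×3 is composite, so 2·3 ≡ 0 gives zero divisors (not an integral domain)
Commutative: Yes
Integral domain: No
Has unity: Yes

ℤ_6: Commutative=Yes, Unity=Yes


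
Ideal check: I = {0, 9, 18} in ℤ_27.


Check ideal conditions for I = {0, 9, 18} in ℤ_27:
(1) I is an additive subgroup? Yes
(2) For r ∈ ℤ_27 and a ∈ I: r·a ∈ I? Yes

Yes, I is an ideal of ℤ_27


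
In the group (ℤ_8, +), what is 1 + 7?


Operation: addition mod 8
1 + 7 = (a + b) mod 8 with a = 1, b = 7

1 + 7 = 0


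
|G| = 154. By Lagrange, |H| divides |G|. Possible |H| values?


Lagrange's theorem: |H| divides |G|
|G| = 154
Divisors of 154: 1, 2, 7, 11, 14, 22, 77, 154

Possible subgroup orders: {1, 2, 7, 11, 14, 22, 77, 154}


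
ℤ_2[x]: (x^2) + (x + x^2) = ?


Add coefficients mod 2:
x^0: 0 + 0 = 0 (mod 2)
x^1: 0 + 1 = 1 (mod 2)
x^2: 1 + 1 = 0 (mod 2)
Result: x

f + g = x


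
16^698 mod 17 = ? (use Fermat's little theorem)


Fermat's little theorem: if p is prime and gcd(a,p)=1, then a^(p-1) ≡ 1 (mod p)
p = 17 is prime, gcd(16,17) = 1
Reduce exponent: 698 mod 16 = 10
So 16^698 ≡ 16^10 (mod 17)
16^10 mod 17 = 1

16^698 ≡ 1 (mod 17)


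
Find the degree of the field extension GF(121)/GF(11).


GF(121) = GF(11^2), so the extension degree is 2

[GF(121)/GF(11)] = 2


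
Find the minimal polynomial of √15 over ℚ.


√15 satisfies x² - 15 = 0, irreducible over ℚ since 15 is squarefree

Minimal polynomial: x² - 15


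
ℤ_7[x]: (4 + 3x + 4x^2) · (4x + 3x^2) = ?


Expand and collect like terms; reduce coefficients mod 7:
x^0: 4·0 = 0 ≡ 0 (mod 7)
x^1: 4·4 + 3·0 = 16 ≡ 2 (mod 7)
x^2: 4·3 + 3·4 + 4·0 = 24 ≡ 3 (mod 7)
x^3: 3·3 + 4·4 = 25 ≡ 4 (mod 7)
x^4: 4·3 = 12 ≡ 5 (mod 7)
Result: 2x + 3x^2 + 4x^3 + 5x^4

f · g = 2x + 3x^2 + 4x^3 + 5x^4


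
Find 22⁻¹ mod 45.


Use the extended Euclidean algorithm to write 1 = 22·s + 45·t; then s mod 45 is the inverse.
Euclidean algorithm:
  22 = 0·45 + 22
  45 = 2·22 + 1
  22 = 22·1 + 0
gcd(22,45) = 1
Back-substitution gives: 22·(-2) + 45·(1) = 1
So 22⁻¹ ≡ -2 ≡ 43 (mod 45)
Check: 22 × 43 = 946 ≡ 1 (mod 45) ✓

22⁻¹ ≡ 43 (mod 45)


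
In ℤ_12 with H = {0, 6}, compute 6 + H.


6 + H = {6 + h (mod 12) : h ∈ H}
6+0=6, 6+6=0
6 + H = {0, 6} = 0 + H

6 + H = {0, 6}


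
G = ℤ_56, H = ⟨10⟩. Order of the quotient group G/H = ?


|⟨10⟩| = n / gcd(10, 56) = 56 / 2 = 28
H is normal (ℤ_56 is abelian).
|G/H| = |G| / |H| = 56 / 28 = 2

|G/H| = 2


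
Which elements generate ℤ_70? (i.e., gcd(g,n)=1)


g generates ℤ_n iff gcd(g,n) = 1
Prime factors of 70: 2, 5, 7
Generators are g ∈ {1,...,69} not divisible by any of these primes.
Generators: {1, 3, 9, 11, 13, 17, 19, 23, 27, 29, 31, 33, 37, 39, 41, 43, 47, 51, 53, 57, 59, 61, 67, 69}
Number of generators = φ(70) = 24

Generators of ℤ_70 = {1, 3, 9, 11, 13, 17, 19, 23, 27, 29, 31, 33, 37, 39, 41, 43, 47, 51, 53, 57, 59, 61, 67, 69}


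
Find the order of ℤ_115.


ℤ_n has n elements.

|ℤ_115| = 115


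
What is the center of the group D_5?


Z(G) = {g ∈ G | gx = xg for all x ∈ G}
For odd n, Z(D_n) = {e}: no nontrivial rotation commutes with all reflections

Z(D_5) = {e}


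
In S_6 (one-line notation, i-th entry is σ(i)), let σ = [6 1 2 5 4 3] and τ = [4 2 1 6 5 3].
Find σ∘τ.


σ∘τ: apply τ first, then σ
1 →τ 4 →σ 5
2 →τ 2 →σ 1
3 →τ 1 →σ 6
4 →τ 6 →σ 3
5 →τ 5 →σ 4
6 →τ 3 →σ 2

σ∘τ = [5 1 6 3 4 2]


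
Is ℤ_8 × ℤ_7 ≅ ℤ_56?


Comparing ℤ_8 × ℤ_7 and ℤ_56:
gcd(8,7) = 1, so ℤ_8 × ℤ_7 ≅ ℤ_56 (CRT)

Yes, ℤ_8 × ℤ_7 ≅ ℤ_56


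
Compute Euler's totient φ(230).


Factor n: 230 = 2 × 5 × 23
φ(n) = n · ∏(1 - 1/p) over distinct primes p | n
φ(230) = 230 · (1 - 1/2) · (1 - 1/5) · (1 - 1/23) = 88

φ(230) = 88


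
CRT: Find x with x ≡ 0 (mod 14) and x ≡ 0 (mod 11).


m₁ = 14, m₂ = 11, gcd = 1, so CRT applies. M = m₁·m₂ = 154
Let M₁ = M/m₁ = 11, M₂ = M/m₂ = 14
Find y₁ ≡ M₁⁻¹ (mod m₁): 11⁻¹ ≡ 9 (mod 14)
Find y₂ ≡ M₂⁻¹ (mod m₂): 14⁻¹ ≡ 4 (mod 11)
x = a₁·M₁·y₁ + a₂·M₂·y₂ = 0·11·9 + 0·14·4 = 0
Reduce mod 154: x ≡ 0
Check: 0 mod 14 = 0 ✓, 0 mod 11 = 0 ✓

x ≡ 0 (mod 154)


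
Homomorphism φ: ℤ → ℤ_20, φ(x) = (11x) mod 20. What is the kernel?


Kernel = preimage of identity
ker(φ) = {x ∈ ℤ : 11x ≡ 0 (mod 20)}. gcd(11,20) = 1, so 11x ≡ 0 (mod 20) ⟺ x ≡ 0 (mod 20/1 = 20). Hence ker(φ) = 20ℤ

ker(φ) = 20ℤ


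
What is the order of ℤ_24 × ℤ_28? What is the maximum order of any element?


|ℤ_24 × ℤ_28| = 24 × 28 = 672
Max element order = lcm(24,28) = 168
Cyclic? No (gcd=4)

|ℤ_24×ℤ_28| = 672, max element order = 168


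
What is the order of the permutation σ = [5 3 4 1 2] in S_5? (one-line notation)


Cycle decomposition: (1 5 2 3 4)
Cycle lengths: 5
Order = lcm(5) = 5

ord(σ) = 5


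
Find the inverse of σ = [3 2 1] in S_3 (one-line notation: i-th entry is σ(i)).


To find σ⁻¹, swap domain and range:
σ(1) = 3 → σ⁻¹(3) = 1
σ(2) = 2 → σ⁻¹(2) = 2
σ(3) = 1 → σ⁻¹(1) = 3

σ⁻¹ = [3 2 1]


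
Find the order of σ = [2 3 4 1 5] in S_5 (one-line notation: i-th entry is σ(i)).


Cycle decomposition: (1 2 3 4)
Cycle lengths: 4
Order = lcm(4) = 4

ord(σ) = 4


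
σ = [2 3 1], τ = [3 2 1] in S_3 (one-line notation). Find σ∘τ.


σ∘τ: apply τ first, then σ
1 →τ 3 →σ 1
2 →τ 2 →σ 3
3 →τ 1 →σ 2

σ∘τ = [1 3 2]


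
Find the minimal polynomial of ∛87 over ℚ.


∛87 satisfies x³ - 87 = 0, irreducible over ℚ (no rational root; 87 is not a perfect cube)

Minimal polynomial: x³ - 87


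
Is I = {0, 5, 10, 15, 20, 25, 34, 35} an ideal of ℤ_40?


Check ideal conditions for I = {0, 5, 10, 15, 20, 25, 34, 35} in ℤ_40:
(1) I is an additive subgroup? No
(2) For r ∈ ℤ_40 and a ∈ I: r·a ∈ I? No  [counterexample: r=2, a=15, r·a mod 40 = 30 ∉ I]

No, I is not an ideal of ℤ_40


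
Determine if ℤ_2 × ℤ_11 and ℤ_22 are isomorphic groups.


Comparing ℤ_2 × ℤ_11 and ℤ_22:
gcd(2,11) = 1, so ℤ_2 × ℤ_11 ≅ ℤ_22 (CRT)

Yes, ℤ_2 × ℤ_11 ≅ ℤ_22


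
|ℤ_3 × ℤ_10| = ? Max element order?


|ℤ_3 × ℤ_10| = 3 × 10 = 30
Max element order = lcm(3,10) = 30
Cyclic? Yes (gcd=1)

|ℤ_3×ℤ_10| = 30, max element order = 30


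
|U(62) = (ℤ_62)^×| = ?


U(n) is the group of units mod n; |U(n)| = φ(n)
|U(62)| = φ(62) = 30

|U(62) = (ℤ_62)^×| = 30


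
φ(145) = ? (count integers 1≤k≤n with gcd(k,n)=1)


Factor n: 145 = 5 × 29
φ(n) = n · ∏(1 - 1/p) over distinct primes p | n
φ(145) = 145 · (1 - 1/5) · (1 - 1/29) = 112

φ(145) = 112


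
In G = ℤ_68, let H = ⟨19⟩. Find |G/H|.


|⟨19⟩| = n / gcd(19, 68) = 68 / 1 = 68
H is normal (ℤ_68 is abelian).
|G/H| = |G| / |H| = 68 / 68 = 1

|G/H| = 1


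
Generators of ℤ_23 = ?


g generates ℤ_n iff gcd(g,n) = 1
Prime factors of 23: 23
Generators are g ∈ {1,...,22} not divisible by any of these primes.
Generators: {1, 2, 3, 4, 5, 6, 7, 8, 9, 10, 11, 12, 13, 14, 15, 16, 17, 18, 19, 20, 21, 22}
Number of generators = φ(23) = 22

Generators of ℤ_23 = {1, 2, 3, 4, 5, 6, 7, 8, 9, 10, 11, 12, 13, 14, 15, 16, 17, 18, 19, 20, 21, 22}


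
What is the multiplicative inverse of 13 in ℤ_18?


Use the extended Euclidean algorithm to write 1 = 13·s + 18·t; then s mod 18 is the inverse.
Euclidean algorithm:
  13 = 0·18 + 13
  18 = 1·13 + 5
  13 = 2·5 + 3
  5 = 1·3 + 2
  3 = 1·2 + 1
  2 = 2·1 + 0
gcd(13,18) = 1
Back-substitution gives: 13·(7) + 18·(-5) = 1
So 13⁻¹ ≡ 7 ≡ 7 (mod 18)
Check: 13 × 7 = 91 ≡ 1 (mod 18) ✓

13⁻¹ ≡ 7 (mod 18)


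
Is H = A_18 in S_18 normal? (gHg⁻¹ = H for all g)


H = A_18 in S_18
A_18 has index 2 in S_18, and every subgroup of index 2 is normal

Yes, normal subgroup


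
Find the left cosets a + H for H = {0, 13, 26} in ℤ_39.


H = {0, 13, 26}, |H| = 3
Number of cosets = |G|/|H| = 39/3 = 13
0 + H = {0, 13, 26}
1 + H = {1, 14, 27}
2 + H = {2, 15, 28}
3 + H = {3, 16, 29}
4 + H = {4, 17, 30}
5 + H = {5, 18, 31}
6 + H = {6, 19, 32}
7 + H = {7, 20, 33}
8 + H = {8, 21, 34}
9 + H = {9, 22, 35}
10 + H = {10, 23, 36}
11 + H = {11, 24, 37}
12 + H = {12, 25, 38}

Cosets: 0+H={0,13,26}; 1+H={1,14,27}; 2+H={2,15,28}; 3+H={3,16,29}; 4+H={4,17,30}; 5+H={5,18,31}; 6+H={6,19,32}; 7+H={7,20,33}; 8+H={8,21,34}; 9+H={9,22,35}; 10+H={10,23,36}; 11+H={11,24,37}; 12+H={12,25,38}


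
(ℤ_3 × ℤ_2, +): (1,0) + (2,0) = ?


Operation: componentwise addition mod (3, 2)
(1,0) + (2,0) = ((a₁+b₁) mod 3, (a₂+b₂) mod 2) with a = (1,0), b = (2,0)

(1,0) + (2,0) = (0,0)


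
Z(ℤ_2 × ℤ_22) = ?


Z(G) = {g ∈ G | gx = xg for all x ∈ G}
Direct product of abelian groups is abelian, so Z(G) = G

Z(ℤ_2 × ℤ_22) = ℤ_2 × ℤ_22


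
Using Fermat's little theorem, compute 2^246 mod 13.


Fermat's little theorem: if p is prime and gcd(a,p)=1, then a^(p-1) ≡ 1 (mod p)
p = 13 is prime, gcd(2,13) = 1
Reduce exponent: 246 mod 12 = 6
So 2^246 ≡ 2^6 (mod 13)
2^6 mod 13 = 12

2^246 ≡ 12 (mod 13)


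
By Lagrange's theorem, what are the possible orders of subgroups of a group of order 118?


Lagrange's theorem: |H| divides |G|
|G| = 118
Divisors of 118: 1, 2, 59, 118

Possible subgroup orders: {1, 2, 59, 118}


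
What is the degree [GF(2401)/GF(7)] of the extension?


GF(2401) = GF(7^4), so the extension degree is 4

[GF(2401)/GF(7)] = 4


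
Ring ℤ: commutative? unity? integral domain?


integers form a commutative ring with unity 1; no zero divisors
Commutative: Yes
Integral domain: Yes
Has unity: Yes

ℤ: Commutative=Yes, Unity=Yes


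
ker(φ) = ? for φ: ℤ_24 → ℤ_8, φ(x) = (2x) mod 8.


Kernel = preimage of identity
ker(φ) = {x ∈ ℤ_24 : 2x ≡ 0 (mod 8)}. Since 8 | 24, φ is well-defined. The kernel is the cyclic subgroup ⟨4⟩ of ℤ_24 (order 6), i.e. {0, 4, 8, 12, 16, 20}

ker(φ) = {0, 4, 8, 12, 16, 20}


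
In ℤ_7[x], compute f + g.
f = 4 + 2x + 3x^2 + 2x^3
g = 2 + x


Add coefficients mod 7:
x^0: 4 + 2 = 6 (mod 7)
x^1: 2 + 1 = 3 (mod 7)
x^2: 3 + 0 = 3 (mod 7)
x^3: 2 + 0 = 2 (mod 7)
Result: 6 + 3x + 3x^2 + 2x^3

f + g = 6 + 3x + 3x^2 + 2x^3


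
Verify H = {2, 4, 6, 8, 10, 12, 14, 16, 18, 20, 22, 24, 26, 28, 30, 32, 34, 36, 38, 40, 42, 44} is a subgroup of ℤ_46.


Subgroup test for H = {2, 4, 6, 8, 10, 12, 14, 16, 18, 20, 22, 24, 26, 28, 30, 32, 34, 36, 38, 40, 42, 44} in (ℤ_46, +):
(1) 0 ∈ H? No
(2) Closure: for all a,b ∈ H, (a+b) mod 46 ∈ H? No  [counterexample: 2 + 44 = 0 ∉ H]
(3) Inverses: for all a ∈ H, -a mod 46 ∈ H? Yes

No, H is not a subgroup of ℤ_46


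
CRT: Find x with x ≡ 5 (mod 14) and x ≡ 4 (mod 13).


m₁ = 14, m₂ = 13, gcd = 1, so CRT applies. M = m₁·m₂ = 182
Let M₁ = M/m₁ = 13, M₂ = M/m₂ = 14
Find y₁ ≡ M₁⁻¹ (mod m₁): 13⁻¹ ≡ 13 (mod 14)
Find y₂ ≡ M₂⁻¹ (mod m₂): 14⁻¹ ≡ 1 (mod 13)
x = a₁·M₁·y₁ + a₂·M₂·y₂ = 5·13·13 + 4·14·1 = 901
Reduce mod 182: x ≡ 173
Check: 173 mod 14 = 5 ✓, 173 mod 13 = 4 ✓

x ≡ 173 (mod 182)


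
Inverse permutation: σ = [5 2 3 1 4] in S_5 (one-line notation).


To find σ⁻¹, swap domain and range:
σ(1) = 5 → σ⁻¹(5) = 1
σ(2) = 2 → σ⁻¹(2) = 2
σ(3) = 3 → σ⁻¹(3) = 3
σ(4) = 1 → σ⁻¹(1) = 4
σ(5) = 4 → σ⁻¹(4) = 5

σ⁻¹ = [4 2 3 5 1]


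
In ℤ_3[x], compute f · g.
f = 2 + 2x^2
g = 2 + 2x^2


Expand and collect like terms; reduce coefficients mod 3:
x^0: 2·2 = 4 ≡ 1 (mod 3)
x^1: 2·0 + 0·2 = 0 ≡ 0 (mod 3)
x^2: 2·2 + 0·0 + 2·2 = 8 ≡ 2 (mod 3)
x^3: 0·2 + 2·0 = 0 ≡ 0 (mod 3)
x^4: 2·2 = 4 ≡ 1 (mod 3)
Result: 1 + 2x^2 + x^4

f · g = 1 + 2x^2 + x^4


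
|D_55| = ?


|D_n| = 2n (n rotations and n reflections)
|D_55| = 2×55 = 110

|D_55| = 110


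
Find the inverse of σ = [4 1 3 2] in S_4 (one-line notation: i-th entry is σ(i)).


To find σ⁻¹, swap domain and range:
σ(1) = 4 → σ⁻¹(4) = 1
σ(2) = 1 → σ⁻¹(1) = 2
σ(3) = 3 → σ⁻¹(3) = 3
σ(4) = 2 → σ⁻¹(2) = 4

σ⁻¹ = [2 4 3 1]


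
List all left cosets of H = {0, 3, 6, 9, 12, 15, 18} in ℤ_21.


H = {0, 3, 6, 9, 12, 15, 18}, |H| = 7
Number of cosets = |G|/|H| = 21/7 = 3
0 + H = {0, 3, 6, 9, 12, 15, 18}
1 + H = {1, 4, 7, 10, 13, 16, 19}
2 + H = {2, 5, 8, 11, 14, 17, 20}

Cosets: 0+H={0,3,6,9,12,15,18}; 1+H={1,4,7,10,13,16,19}; 2+H={2,5,8,11,14,17,20}


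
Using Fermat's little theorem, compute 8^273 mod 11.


Fermat's little theorem: if p is prime and gcd(a,p)=1, then a^(p-1) ≡ 1 (mod p)
p = 11 is prime, gcd(8,11) = 1
Reduce exponent: 273 mod 10 = 3
So 8^273 ≡ 8^3 (mod 11)
8^3 mod 11 = 6

8^273 ≡ 6 (mod 11)


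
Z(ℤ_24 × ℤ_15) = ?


Z(G) = {g ∈ G | gx = xg for all x ∈ G}
Direct product of abelian groups is abelian, so Z(G) = G

Z(ℤ_24 × ℤ_15) = ℤ_24 × ℤ_15


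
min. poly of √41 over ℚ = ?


√41 satisfies x² - 41 = 0, irreducible over ℚ since 41 is squarefree

Minimal polynomial: x² - 41


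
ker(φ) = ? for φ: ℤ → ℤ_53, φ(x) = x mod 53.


Kernel = preimage of identity
ker(φ) = {x ∈ ℤ : x ≡ 0 (mod 53)} = 53ℤ = {0, ±53, ±106, ...}

ker(φ) = 53ℤ


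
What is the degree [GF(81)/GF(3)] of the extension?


GF(81) = GF(3^4), so the extension degree is 4

[GF(81)/GF(3)] = 4


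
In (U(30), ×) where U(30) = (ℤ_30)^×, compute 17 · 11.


Operation: multiplication mod 30
17 · 11 = (a × b) mod 30 with a = 17, b = 11

17 · 11 = 7


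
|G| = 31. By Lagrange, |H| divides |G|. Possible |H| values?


Lagrange's theorem: |H| divides |G|
|G| = 31
Divisors of 31: 1, 31

Possible subgroup orders: {1, 31}


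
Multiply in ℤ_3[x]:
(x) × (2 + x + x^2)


Expand and collect like terms; reduce coefficients mod 3:
x^0: 0·2 = 0 ≡ 0 (mod 3)
x^1: 0·1 + 1·2 = 2 ≡ 2 (mod 3)
x^2: 0·1 + 1·1 = 1 ≡ 1 (mod 3)
x^3: 1·1 = 1 ≡ 1 (mod 3)
Result: 2x + x^2 + x^3

f · g = 2x + x^2 + x^3


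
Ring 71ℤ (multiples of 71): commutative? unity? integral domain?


71ℤ is a commutative ring under +,× but has no multiplicative identity (1 ∉ 71ℤ); it has no zero divisors, but without unity it is not an integral domain
Commutative: Yes
Integral domain: No
Has unity: No

71ℤ (multiples of 71): Commutative=Yes, Unity=No


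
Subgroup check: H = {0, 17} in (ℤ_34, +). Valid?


Subgroup test for H = {0, 17} in (ℤ_34, +):
(1) 0 ∈ H? Yes
(2) Closure: for all a,b ∈ H, (a+b) mod 34 ∈ H? Yes
(3) Inverses: for all a ∈ H, -a mod 34 ∈ H? Yes

Yes, H is a subgroup of ℤ_34


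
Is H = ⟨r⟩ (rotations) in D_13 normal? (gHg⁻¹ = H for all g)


H = ⟨r⟩ (rotations) in D_13
The rotation subgroup ⟨r⟩ has index 2 in D_13, so it is normal

Yes, normal subgroup


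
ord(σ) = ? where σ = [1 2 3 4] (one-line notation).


Cycle decomposition: identity (all elements fixed)
Order = 1 (identity has order 1)

ord(σ) = 1


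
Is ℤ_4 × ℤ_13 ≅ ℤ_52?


Comparing ℤ_4 × ℤ_13 and ℤ_52:
gcd(4,13) = 1, so ℤ_4 × ℤ_13 ≅ ℤ_52 (CRT)

Yes, ℤ_4 × ℤ_13 ≅ ℤ_52


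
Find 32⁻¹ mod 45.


Use the extended Euclidean algorithm to write 1 = 32·s + 45·t; then s mod 45 is the inverse.
Euclidean algorithm:
  32 = 0·45 + 32
  45 = 1·32 + 13
  32 = 2·13 + 6
  13 = 2·6 + 1
  6 = 6·1 + 0
gcd(32,45) = 1
Back-substitution gives: 32·(-7) + 45·(5) = 1
So 32⁻¹ ≡ -7 ≡ 38 (mod 45)
Check: 32 × 38 = 1216 ≡ 1 (mod 45) ✓

32⁻¹ ≡ 38 (mod 45)


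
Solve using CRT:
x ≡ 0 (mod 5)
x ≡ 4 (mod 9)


m₁ = 5, m₂ = 9, gcd = 1, so CRT applies. M = m₁·m₂ = 45
Let M₁ = M/m₁ = 9, M₂ = M/m₂ = 5
Find y₁ ≡ M₁⁻¹ (mod m₁): 9⁻¹ ≡ 4 (mod 5)
Find y₂ ≡ M₂⁻¹ (mod m₂): 5⁻¹ ≡ 2 (mod 9)
x = a₁·M₁·y₁ + a₂·M₂·y₂ = 0·9·4 + 4·5·2 = 40
Reduce mod 45: x ≡ 40
Check: 40 mod 5 = 0 ✓, 40 mod 9 = 4 ✓

x ≡ 40 (mod 45)


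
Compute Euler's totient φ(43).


Factor n: 43 = 43
φ(n) = n · ∏(1 - 1/p) over distinct primes p | n
φ(43) = 43 · (1 - 1/43) = 42

φ(43) = 42


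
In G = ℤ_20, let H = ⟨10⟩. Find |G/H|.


|⟨10⟩| = n / gcd(10, 20) = 20 / 10 = 2
H is normal (ℤ_20 is abelian).
|G/H| = |G| / |H| = 20 / 2 = 10

|G/H| = 10


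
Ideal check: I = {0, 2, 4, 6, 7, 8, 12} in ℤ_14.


Check ideal conditions for I = {0, 2, 4, 6, 7, 8, 12} in ℤ_14:
(1) I is an additive subgroup? No
(2) For r ∈ ℤ_14 and a ∈ I: r·a ∈ I? No  [counterexample: r=2, a=12, r·a mod 14 = 10 ∉ I]

No, I is not an ideal of ℤ_14


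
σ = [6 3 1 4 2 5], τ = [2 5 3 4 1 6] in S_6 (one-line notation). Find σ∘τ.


σ∘τ: apply τ first, then σ
1 →τ 2 →σ 3
2 →τ 5 →σ 2
3 →τ 3 →σ 1
4 →τ 4 →σ 4
5 →τ 1 →σ 6
6 →τ 6 →σ 5

σ∘τ = [3 2 1 4 6 5]


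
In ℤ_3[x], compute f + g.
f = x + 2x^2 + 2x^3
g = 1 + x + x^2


Add coefficients mod 3:
x^0: 0 + 1 = 1 (mod 3)
x^1: 1 + 1 = 2 (mod 3)
x^2: 2 + 1 = 0 (mod 3)
x^3: 2 + 0 = 2 (mod 3)
Result: 1 + 2x + 2x^3

f + g = 1 + 2x + 2x^3


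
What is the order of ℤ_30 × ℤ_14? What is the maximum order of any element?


|ℤ_30 × ℤ_14| = 30 × 14 = 420
Max element order = lcm(30,14) = 210
Cyclic? No (gcd=2)

|ℤ_30×ℤ_14| = 420, max element order = 210


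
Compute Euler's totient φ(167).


Factor n: 167 = 167
φ(n) = n · ∏(1 - 1/p) over distinct primes p | n
φ(167) = 167 · (1 - 1/167) = 166

φ(167) = 166


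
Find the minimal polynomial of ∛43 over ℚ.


∛43 satisfies x³ - 43 = 0, irreducible over ℚ (no rational root; 43 is not a perfect cube)

Minimal polynomial: x³ - 43


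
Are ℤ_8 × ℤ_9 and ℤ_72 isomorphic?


Comparing ℤ_8 × ℤ_9 and ℤ_72:
gcd(8,9) = 1, so ℤ_8 × ℤ_9 ≅ ℤ_72 (CRT)

Yes, ℤ_8 × ℤ_9 ≅ ℤ_72


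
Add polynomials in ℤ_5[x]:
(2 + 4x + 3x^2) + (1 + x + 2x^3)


Add coefficients mod 5:
x^0: 2 + 1 = 3 (mod 5)
x^1: 4 + 1 = 0 (mod 5)
x^2: 3 + 0 = 3 (mod 5)
x^3: 0 + 2 = 2 (mod 5)
Result: 3 + 3x^2 + 2x^3

f + g = 3 + 3x^2 + 2x^3


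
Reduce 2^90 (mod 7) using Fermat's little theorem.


Fermat's little theorem: if p is prime and gcd(a,p)=1, then a^(p-1) ≡ 1 (mod p)
p = 7 is prime, gcd(2,7) = 1
Reduce exponent: 90 mod 6 = 0
So 2^90 ≡ 2^0 (mod 7)
2^0 = 1

2^90 ≡ 1 (mod 7)


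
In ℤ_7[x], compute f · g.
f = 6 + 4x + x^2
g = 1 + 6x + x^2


Expand and collect like terms; reduce coefficients mod 7:
x^0: 6·1 = 6 ≡ 6 (mod 7)
x^1: 6·6 + 4·1 = 40 ≡ 5 (mod 7)
x^2: 6·1 + 4·6 + 1·1 = 31 ≡ 3 (mod 7)
x^3: 4·1 + 1·6 = 10 ≡ 3 (mod 7)
x^4: 1·1 = 1 ≡ 1 (mod 7)
Result: 6 + 5x + 3x^2 + 3x^3 + x^4

f · g = 6 + 5x + 3x^2 + 3x^3 + x^4


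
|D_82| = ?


|D_n| = 2n (n rotations and n reflections)
|D_82| = 2×82 = 164

|D_82| = 164


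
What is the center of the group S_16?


Z(G) = {g ∈ G | gx = xg for all x ∈ G}
S_n is non-abelian for n ≥ 3; Z(S_16) is trivial

Z(S_16) = {e}


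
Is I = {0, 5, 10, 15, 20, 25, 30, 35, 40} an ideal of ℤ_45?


Check ideal conditions for I = {0, 5, 10, 15, 20, 25, 30, 35, 40} in ℤ_45:
(1) I is an additive subgroup? Yes
(2) For r ∈ ℤ_45 and a ∈ I: r·a ∈ I? Yes

Yes, I is an ideal of ℤ_45


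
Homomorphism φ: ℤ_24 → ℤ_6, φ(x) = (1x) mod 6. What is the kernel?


Kernel = preimage of identity
ker(φ) = {x ∈ ℤ_24 : 1x ≡ 0 (mod 6)}. Since 6 | 24, φ is well-defined. The kernel is the cyclic subgroup ⟨6⟩ of ℤ_24 (order 4), i.e. {0, 6, 12, 18}

ker(φ) = {0, 6, 12, 18}


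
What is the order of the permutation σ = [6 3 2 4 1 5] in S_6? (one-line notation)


Cycle decomposition: (1 6 5) (2 3)
Cycle lengths: 3, 2
Order = lcm(3, 2) = 6

ord(σ) = 6


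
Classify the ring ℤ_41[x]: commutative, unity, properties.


ℤ_41 is a field (n prime), so ℤ_41[x] is a commutative integral domain with unity
Commutative: Yes
Integral domain: Yes
Has unity: Yes

ℤ_41[x]: Commutative=Yes, Unity=Yes


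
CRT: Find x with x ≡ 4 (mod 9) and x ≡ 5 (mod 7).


m₁ = 9, m₂ = 7, gcd = 1, so CRT applies. M = m₁·m₂ = 63
Let M₁ = M/m₁ = 7, M₂ = M/m₂ = 9
Find y₁ ≡ M₁⁻¹ (mod m₁): 7⁻¹ ≡ 4 (mod 9)
Find y₂ ≡ M₂⁻¹ (mod m₂): 9⁻¹ ≡ 4 (mod 7)
x = a₁·M₁·y₁ + a₂·M₂·y₂ = 4·7·4 + 5·9·4 = 292
Reduce mod 63: x ≡ 40
Check: 40 mod 9 = 4 ✓, 40 mod 7 = 5 ✓

x ≡ 40 (mod 63)


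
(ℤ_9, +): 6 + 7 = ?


Operation: addition mod 9
6 + 7 = (a + b) mod 9 with a = 6, b = 7

6 + 7 = 4


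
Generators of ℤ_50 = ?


g generates ℤ_n iff gcd(g,n) = 1
Prime factors of 50: 2, 5
Generators are g ∈ {1,...,49} not divisible by any of these primes.
Generators: {1, 3, 7, 9, 11, 13, 17, 19, 21, 23, 27, 29, 31, 33, 37, 39, 41, 43, 47, 49}
Number of generators = φ(50) = 20

Generators of ℤ_50 = {1, 3, 7, 9, 11, 13, 17, 19, 21, 23, 27, 29, 31, 33, 37, 39, 41, 43, 47, 49}


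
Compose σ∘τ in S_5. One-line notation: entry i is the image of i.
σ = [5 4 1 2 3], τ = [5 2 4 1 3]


σ∘τ: apply τ first, then σ
1 →τ 5 →σ 3
2 →τ 2 →σ 4
3 →τ 4 →σ 2
4 →τ 1 →σ 5
5 →τ 3 →σ 1

σ∘τ = [3 4 2 5 1]


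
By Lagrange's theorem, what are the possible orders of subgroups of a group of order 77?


Lagrange's theorem: |H| divides |G|
|G| = 77
Divisors of 77: 1, 7, 11, 77

Possible subgroup orders: {1, 7, 11, 77}


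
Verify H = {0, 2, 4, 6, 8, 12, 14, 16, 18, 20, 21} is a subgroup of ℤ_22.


Subgroup test for H = {0, 2, 4, 6, 8, 12, 14, 16, 18, 20, 21} in (ℤ_22, +):
(1) 0 ∈ H? Yes
(2) Closure: for all a,b ∈ H, (a+b) mod 22 ∈ H? No  [counterexample: 2 + 8 = 10 ∉ H]
(3) Inverses: for all a ∈ H, -a mod 22 ∈ H? No

No, H is not a subgroup of ℤ_22


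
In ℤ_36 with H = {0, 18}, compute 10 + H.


10 + H = {10 + h (mod 36) : h ∈ H}
10+0=10, 10+18=28

10 + H = {10, 28}


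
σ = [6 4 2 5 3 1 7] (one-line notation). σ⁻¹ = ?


To find σ⁻¹, swap domain and range:
σ(1) = 6 → σ⁻¹(6) = 1
σ(2) = 4 → σ⁻¹(4) = 2
σ(3) = 2 → σ⁻¹(2) = 3
σ(4) = 5 → σ⁻¹(5) = 4
σ(5) = 3 → σ⁻¹(3) = 5
σ(6) = 1 → σ⁻¹(1) = 6
σ(7) = 7 → σ⁻¹(7) = 7

σ⁻¹ = [6 3 5 2 4 1 7]


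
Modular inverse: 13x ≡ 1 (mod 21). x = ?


Use the extended Euclidean algorithm to write 1 = 13·s + 21·t; then s mod 21 is the inverse.
Euclidean algorithm:
  13 = 0·21 + 13
  21 = 1·13 + 8
  13 = 1·8 + 5
  8 = 1·5 + 3
  5 = 1·3 + 2
  3 = 1·2 + 1
  2 = 2·1 + 0
gcd(13,21) = 1
Back-substitution gives: 13·(-8) + 21·(5) = 1
So 13⁻¹ ≡ -8 ≡ 13 (mod 21)
Check: 13 × 13 = 169 ≡ 1 (mod 21) ✓

13⁻¹ ≡ 13 (mod 21)


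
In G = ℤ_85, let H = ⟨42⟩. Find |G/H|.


|⟨42⟩| = n / gcd(42, 85) = 85 / 1 = 85
H is normal (ℤ_85 is abelian).
|G/H| = |G| / |H| = 85 / 85 = 1

|G/H| = 1


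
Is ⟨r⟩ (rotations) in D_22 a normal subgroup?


H = ⟨r⟩ (rotations) in D_22
The rotation subgroup ⟨r⟩ has index 2 in D_22, so it is normal

Yes, normal subgroup


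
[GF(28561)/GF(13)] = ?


GF(28561) = GF(13^4), so the extension degree is 4

[GF(28561)/GF(13)] = 4


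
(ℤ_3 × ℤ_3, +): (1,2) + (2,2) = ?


Operation: componentwise addition mod (3, 3)
(1,2) + (2,2) = ((a₁+b₁) mod 3, (a₂+b₂) mod 3) with a = (1,2), b = (2,2)

(1,2) + (2,2) = (0,1)


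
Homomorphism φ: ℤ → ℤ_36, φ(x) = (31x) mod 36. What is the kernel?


Kernel = preimage of identity
ker(φ) = {x ∈ ℤ : 31x ≡ 0 (mod 36)}. gcd(31,36) = 1, so 31x ≡ 0 (mod 36) ⟺ x ≡ 0 (mod 36/1 = 36). Hence ker(φ) = 36ℤ

ker(φ) = 36ℤ


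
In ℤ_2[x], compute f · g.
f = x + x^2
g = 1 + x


Expand and collect like terms; reduce coefficients mod 2:
x^0: 0·1 = 0 ≡ 0 (mod 2)
x^1: 0·1 + 1·1 = 1 ≡ 1 (mod 2)
x^2: 1·1 + 1·1 = 2 ≡ 0 (mod 2)
x^3: 1·1 = 1 ≡ 1 (mod 2)
Result: x + x^3

f · g = x + x^3


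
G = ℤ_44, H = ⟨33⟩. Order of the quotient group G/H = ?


|⟨33⟩| = n / gcd(33, 44) = 44 / 11 = 4
H is normal (ℤ_44 is abelian).
|G/H| = |G| / |H| = 44 / 4 = 11

|G/H| = 11


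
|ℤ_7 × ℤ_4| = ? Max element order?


|ℤ_7 × ℤ_4| = 7 × 4 = 28
Max element order = lcm(7,4) = 28
Cyclic? Yes (gcd=1)

|ℤ_7×ℤ_4| = 28, max element order = 28


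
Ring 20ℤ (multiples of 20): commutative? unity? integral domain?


20ℤ is a commutative ring under +,× but has no multiplicative identity (1 ∉ 20ℤ); it has no zero divisors, but without unity it is not an integral domain
Commutative: Yes
Integral domain: No
Has unity: No

20ℤ (multiples of 20): Commutative=Yes, Unity=No


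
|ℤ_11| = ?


ℤ_n has n elements.

|ℤ_11| = 11


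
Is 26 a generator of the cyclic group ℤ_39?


g generates ℤ_n iff gcd(g, n) = 1
gcd(26, 39) = 13
Since gcd = 13 ≠ 1, ⟨26⟩ has order 3 < 39, so 26 is not a generator.

No, 26 does not generate ℤ_39


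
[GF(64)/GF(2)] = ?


GF(64) = GF(2^6), so the extension degree is 6

[GF(64)/GF(2)] = 6


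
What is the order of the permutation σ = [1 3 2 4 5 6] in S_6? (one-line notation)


Cycle decomposition: (2 3)
Cycle lengths: 2
Order = lcm(2) = 2

ord(σ) = 2


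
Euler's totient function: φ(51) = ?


Factor n: 51 = 3 × 17
φ(n) = n · ∏(1 - 1/p) over distinct primes p | n
φ(51) = 51 · (1 - 1/3) · (1 - 1/17) = 32

φ(51) = 32


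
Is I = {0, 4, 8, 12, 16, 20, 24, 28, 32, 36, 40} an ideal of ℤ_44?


Check ideal conditions for I = {0, 4, 8, 12, 16, 20, 24, 28, 32, 36, 40} in ℤ_44:
(1) I is an additive subgroup? Yes
(2) For r ∈ ℤ_44 and a ∈ I: r·a ∈ I? Yes

Yes, I is an ideal of ℤ_44


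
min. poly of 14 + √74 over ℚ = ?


Let α = 14 + √74. Then α - 14 = √74, so (α - 14)² = 74, giving α² - 28α + 122 = 0. Degree 2 and α ∉ ℚ, so this is the minimal polynomial.

Minimal polynomial: x² - 28x + 122


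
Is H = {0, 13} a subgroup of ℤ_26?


Subgroup test for H = {0, 13} in (ℤ_26, +):
(1) 0 ∈ H? Yes
(2) Closure: for all a,b ∈ H, (a+b) mod 26 ∈ H? Yes
(3) Inverses: for all a ∈ H, -a mod 26 ∈ H? Yes

Yes, H is a subgroup of ℤ_26


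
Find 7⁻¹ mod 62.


Use the extended Euclidean algorithm to write 1 = 7·s + 62·t; then s mod 62 is the inverse.
Euclidean algorithm:
  7 = 0·62 + 7
  62 = 8·7 + 6
  7 = 1·6 + 1
  6 = 6·1 + 0
gcd(7,62) = 1
Back-substitution gives: 7·(9) + 62·(-1) = 1
So 7⁻¹ ≡ 9 ≡ 9 (mod 62)
Check: 7 × 9 = 63 ≡ 1 (mod 62) ✓

7⁻¹ ≡ 9 (mod 62)


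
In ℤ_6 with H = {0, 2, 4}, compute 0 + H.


0 + H = {0 + h (mod 6) : h ∈ H}
0+0=0, 0+2=2, 0+4=4

0 + H = {0, 2, 4}


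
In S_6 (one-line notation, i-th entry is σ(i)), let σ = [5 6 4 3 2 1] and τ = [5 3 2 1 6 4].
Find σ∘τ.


σ∘τ: apply τ first, then σ
1 →τ 5 →σ 2
2 →τ 3 →σ 4
3 →τ 2 →σ 6
4 →τ 1 →σ 5
5 →τ 6 →σ 1
6 →τ 4 →σ 3

σ∘τ = [2 4 6 5 1 3]


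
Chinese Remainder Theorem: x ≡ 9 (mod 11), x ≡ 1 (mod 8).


m₁ = 11, m₂ = 8, gcd = 1, so CRT applies. M = m₁·m₂ = 88
Let M₁ = M/m₁ = 8, M₂ = M/m₂ = 11
Find y₁ ≡ M₁⁻¹ (mod m₁): 8⁻¹ ≡ 7 (mod 11)
Find y₂ ≡ M₂⁻¹ (mod m₂): 11⁻¹ ≡ 3 (mod 8)
x = a₁·M₁·y₁ + a₂·M₂·y₂ = 9·8·7 + 1·11·3 = 537
Reduce mod 88: x ≡ 9
Check: 9 mod 11 = 9 ✓, 9 mod 8 = 1 ✓

x ≡ 9 (mod 88)


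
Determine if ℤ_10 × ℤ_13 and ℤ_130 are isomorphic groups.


Comparing ℤ_10 × ℤ_13 and ℤ_130:
gcd(10,13) = 1, so ℤ_10 × ℤ_13 ≅ ℤ_130 (CRT)

Yes, ℤ_10 × ℤ_13 ≅ ℤ_130


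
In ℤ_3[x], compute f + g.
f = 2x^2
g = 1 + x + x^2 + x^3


Add coefficients mod 3:
x^0: 0 + 1 = 1 (mod 3)
x^1: 0 + 1 = 1 (mod 3)
x^2: 2 + 1 = 0 (mod 3)
x^3: 0 + 1 = 1 (mod 3)
Result: 1 + x + x^3

f + g = 1 + x + x^3


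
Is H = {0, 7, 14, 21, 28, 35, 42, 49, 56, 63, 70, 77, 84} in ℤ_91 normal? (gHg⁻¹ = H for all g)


H = {0, 7, 14, 21, 28, 35, 42, 49, 56, 63, 70, 77, 84} in ℤ_91
ℤ_91 is abelian; every subgroup of an abelian group is normal

Yes, normal subgroup


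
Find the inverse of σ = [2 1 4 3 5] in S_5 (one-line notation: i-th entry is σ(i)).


To find σ⁻¹, swap domain and range:
σ(1) = 2 → σ⁻¹(2) = 1
σ(2) = 1 → σ⁻¹(1) = 2
σ(3) = 4 → σ⁻¹(4) = 3
σ(4) = 3 → σ⁻¹(3) = 4
σ(5) = 5 → σ⁻¹(5) = 5

σ⁻¹ = [2 1 4 3 5]
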